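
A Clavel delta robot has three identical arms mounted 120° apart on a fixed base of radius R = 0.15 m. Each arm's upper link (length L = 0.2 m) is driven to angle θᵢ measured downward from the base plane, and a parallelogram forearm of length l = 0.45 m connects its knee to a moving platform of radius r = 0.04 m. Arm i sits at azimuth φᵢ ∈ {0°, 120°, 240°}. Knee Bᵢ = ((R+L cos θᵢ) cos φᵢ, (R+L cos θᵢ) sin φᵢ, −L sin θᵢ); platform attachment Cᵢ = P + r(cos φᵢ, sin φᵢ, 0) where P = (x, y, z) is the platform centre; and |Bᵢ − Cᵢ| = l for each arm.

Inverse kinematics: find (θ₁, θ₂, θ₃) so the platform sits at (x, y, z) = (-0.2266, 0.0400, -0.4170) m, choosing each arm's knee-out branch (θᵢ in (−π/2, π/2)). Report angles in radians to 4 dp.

θ₁ = 1.3091, θ₂ = 0.1744, θ₃ = 0.4363

rotate P by −φ1: (-0.2266, 0.0400, -0.4170)
  e−x'=0.3366;  (l²−L²−(e−x')²−y'²−z²)/2L = -0.3157
  γ=atan2(-0.4170,0.3366)=-0.8917;  ψ=arccos(-0.5891)=2.2008;  θ1=γ+ψ≈1.3091
φ2=120.0° → target in arm frame (0.1479, 0.1762)
  e−x'=-0.0379;  (l²−L²−(e−x')²−y'²−z²)/2L = -0.1097
  θ2 = atan2(B,A) + arccos(C/0.4187) = 0.1744
rotate P by −φ3: (0.0787, -0.2162, -0.4170)
  A=0.0313, B=-0.4170, C=(l²−L²−A²−y'²−z²)/(2L)=-0.1478
  θ3 = atan2(B,A) + arccos(C/0.4182) = 0.4363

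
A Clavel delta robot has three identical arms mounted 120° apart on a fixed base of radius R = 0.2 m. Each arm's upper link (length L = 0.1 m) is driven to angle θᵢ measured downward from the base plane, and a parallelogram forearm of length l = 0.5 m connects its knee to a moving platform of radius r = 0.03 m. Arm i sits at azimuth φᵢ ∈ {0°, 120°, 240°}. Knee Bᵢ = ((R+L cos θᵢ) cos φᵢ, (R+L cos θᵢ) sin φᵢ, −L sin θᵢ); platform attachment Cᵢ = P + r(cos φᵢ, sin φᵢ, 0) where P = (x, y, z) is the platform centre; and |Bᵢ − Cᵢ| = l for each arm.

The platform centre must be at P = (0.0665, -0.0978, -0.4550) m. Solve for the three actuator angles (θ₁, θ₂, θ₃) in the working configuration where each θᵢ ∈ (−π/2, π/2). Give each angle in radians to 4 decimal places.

θ₁ = 0.0872, θ₂ = 1.0472, θ₃ = 0.1742

φ1=0.0° → target in arm frame (0.0665, -0.0978)
  e−x'=0.1035;  (l²−L²−(e−x')²−y'²−z²)/2L = 0.0635
  γ=atan2(-0.4550,0.1035)=-1.3471;  ψ=arccos(0.1361)=1.4343;  θ1=γ+ψ≈0.0872
φ2=120.0° → target in arm frame (-0.1179, -0.0087)
  e−x'=0.2879;  (l²−L²−(e−x')²−y'²−z²)/2L = -0.2501
  θ2 = atan2(B,A) + arccos(C/0.5385) = 1.0472
φ3=240.0° → target in arm frame (0.0514, 0.1065)
  A cos θ + B sin θ = C:  0.1186·cos θ + -0.4550·sin θ = 0.0379
  γ=atan2(-0.4550,0.1186)=-1.3159;  ψ=arccos(0.0806)=1.4901;  θ3=γ+ψ≈0.1742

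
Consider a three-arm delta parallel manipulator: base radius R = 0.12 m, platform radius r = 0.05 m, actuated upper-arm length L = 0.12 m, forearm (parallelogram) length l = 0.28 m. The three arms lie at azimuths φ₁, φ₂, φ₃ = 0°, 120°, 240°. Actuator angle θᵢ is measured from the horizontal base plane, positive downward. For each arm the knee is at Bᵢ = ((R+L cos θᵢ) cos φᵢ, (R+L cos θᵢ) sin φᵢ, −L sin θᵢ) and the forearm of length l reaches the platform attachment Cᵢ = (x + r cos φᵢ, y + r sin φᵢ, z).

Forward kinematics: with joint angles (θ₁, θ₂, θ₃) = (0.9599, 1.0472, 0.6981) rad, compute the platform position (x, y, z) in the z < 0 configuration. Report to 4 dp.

(-0.0117, -0.0431, -0.3304)

centre 1 = (0.1388·cos0.0°, 0.1388·sin0.0°, -0.0983) = (0.1388, 0.0000, -0.0983)
centre 2 = (0.1300·cos120.0°, 0.1300·sin120.0°, -0.1039) = (-0.0650, 0.1126, -0.1039)
arm 3 at φ=240.0°: ρ3 = 0.1619;  centre 3 = (-0.0810, -0.1402, -0.0771)
eliminate P² terms by subtracting sphere 1 from 2 and 3
[-0.4077 0.2252 -0.0113]·P = -0.0012;  [-0.4396 -0.2805 0.0423]·P = 0.0032
Cramer: x(z) = -0.0018+0.0299z;  y(z) = -0.0087+0.1041z
quadratic in z: (1.0117)z²+(0.1864)z+(-0.0489)=0, √Δ=0.4823 → z ∈ {-0.3304, 0.1462}; z = -0.3304 (taking z<0)
x = -0.0117, y = -0.0431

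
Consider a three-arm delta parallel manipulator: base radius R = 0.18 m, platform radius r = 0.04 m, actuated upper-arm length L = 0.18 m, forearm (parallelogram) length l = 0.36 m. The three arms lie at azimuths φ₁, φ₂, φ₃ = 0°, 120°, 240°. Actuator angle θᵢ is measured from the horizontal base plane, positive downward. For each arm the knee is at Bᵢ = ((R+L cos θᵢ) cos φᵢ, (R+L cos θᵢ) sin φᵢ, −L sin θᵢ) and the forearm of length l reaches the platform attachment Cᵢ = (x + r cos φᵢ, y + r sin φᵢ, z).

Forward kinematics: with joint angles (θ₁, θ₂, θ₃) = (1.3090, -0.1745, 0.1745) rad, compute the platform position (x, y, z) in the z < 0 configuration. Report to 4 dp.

arm 1 at φ=0.0°: (R−r)+L cos θ1 = 0.1866;  O1 = (0.1866, 0.0000, -0.1739)
arm 2 at φ=120.0°: (R−r)+L cos θ2 = 0.3173;  O2 = (-0.1586, 0.2748, 0.0313)
φ3=240.0°: virtual centre (-0.1586, -0.2748, -0.0313), radius l
eliminate P² terms by subtracting sphere 1 from 2 and 3
plane₁₂: -0.6904x+0.5495y+0.4102z = 0.0366
Cramer: x(z) = -0.0530+0.5036z;  y(z) = 0.0000-0.1137z
sphere 1 gives Az²+Bz+C=0 with A=1.2666, B=0.1064, C=-0.0420;  B²−4AC=0.2240;  roots -0.2288, 0.1448;  negative root z = -0.2288
x = -0.1682, y = 0.0260

(-0.1682, 0.0260, -0.2288)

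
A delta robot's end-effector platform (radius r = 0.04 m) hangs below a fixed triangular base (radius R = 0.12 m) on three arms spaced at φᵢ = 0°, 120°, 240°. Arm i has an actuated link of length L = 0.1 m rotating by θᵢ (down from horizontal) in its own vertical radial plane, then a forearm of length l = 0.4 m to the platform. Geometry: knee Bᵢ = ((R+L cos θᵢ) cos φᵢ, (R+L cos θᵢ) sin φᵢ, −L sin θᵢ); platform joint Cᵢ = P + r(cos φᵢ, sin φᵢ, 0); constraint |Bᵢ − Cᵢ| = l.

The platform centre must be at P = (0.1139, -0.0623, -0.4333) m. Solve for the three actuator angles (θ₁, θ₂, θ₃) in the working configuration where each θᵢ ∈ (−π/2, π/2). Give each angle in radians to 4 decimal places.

θ₁ = 0.4365, θ₂ = 1.3969, θ₃ = 0.9602

rotate P by −φ1: (0.1139, -0.0623, -0.4333)
  e−x'=-0.0339;  (l²−L²−(e−x')²−y'²−z²)/2L = -0.2139
  θ1 = atan2(B,A) + arccos(C/0.4346) = 0.4365
rotate P by −φ2: (-0.1109, -0.0675, -0.4333)
  A=0.1909, B=-0.4333, C=(l²−L²−A²−y'²−z²)/(2L)=-0.3937
  γ=atan2(-0.4333,0.1909)=-1.1558;  ψ=arccos(-0.8316)=2.5527;  θ2=γ+ψ≈1.3969
arm 3 (φ=240.0°): x'=-0.0030, y'=0.1298
  e−x'=0.0830;  (l²−L²−(e−x')²−y'²−z²)/2L = -0.3074
  √(A²+B²)=0.4412;  θ3 = -1.3815+2.3417 ≈ 0.9602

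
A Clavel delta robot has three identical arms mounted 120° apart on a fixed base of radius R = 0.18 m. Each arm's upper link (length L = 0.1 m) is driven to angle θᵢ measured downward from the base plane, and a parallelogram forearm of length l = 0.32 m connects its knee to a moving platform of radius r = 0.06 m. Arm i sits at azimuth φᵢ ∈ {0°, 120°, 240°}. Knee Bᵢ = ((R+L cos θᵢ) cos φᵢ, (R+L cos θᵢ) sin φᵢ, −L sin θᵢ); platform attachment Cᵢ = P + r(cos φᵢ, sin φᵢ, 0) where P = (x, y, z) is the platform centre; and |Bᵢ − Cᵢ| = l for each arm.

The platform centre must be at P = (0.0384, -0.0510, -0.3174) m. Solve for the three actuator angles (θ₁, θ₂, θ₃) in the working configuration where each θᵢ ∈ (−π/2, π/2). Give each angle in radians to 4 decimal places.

θ₁ = 0.5235, θ₂ = 1.1343, θ₃ = 0.6106

rotate P by −φ1: (0.0384, -0.0510, -0.3174)
  e−x'=0.0816;  (l²−L²−(e−x')²−y'²−z²)/2L = -0.0880
  θ1 = atan2(B,A) + arccos(C/0.3277) = 0.5235
arm 2 (φ=120.0°): x'=-0.0634, y'=-0.0078
  A=0.1834, B=-0.3174, C=(l²−L²−A²−y'²−z²)/(2L)=-0.2101
  √(A²+B²)=0.3666;  θ2 = -1.0469+2.1813 ≈ 1.1343
φ3=240.0° → target in arm frame (0.0250, 0.0588)
  A cos θ + B sin θ = C:  0.0950·cos θ + -0.3174·sin θ = -0.1041
  θ3 = atan2(B,A) + arccos(C/0.3313) = 0.6106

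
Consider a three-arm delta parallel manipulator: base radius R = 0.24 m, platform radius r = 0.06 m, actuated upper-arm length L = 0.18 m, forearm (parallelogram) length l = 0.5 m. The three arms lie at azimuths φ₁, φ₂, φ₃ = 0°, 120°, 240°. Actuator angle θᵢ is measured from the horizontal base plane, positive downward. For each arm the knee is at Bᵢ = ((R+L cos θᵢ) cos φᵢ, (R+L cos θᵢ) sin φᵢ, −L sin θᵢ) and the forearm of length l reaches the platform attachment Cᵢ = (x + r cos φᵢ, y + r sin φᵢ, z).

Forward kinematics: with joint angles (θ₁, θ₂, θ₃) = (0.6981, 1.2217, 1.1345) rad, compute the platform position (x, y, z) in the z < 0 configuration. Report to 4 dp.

O1 = (0.3179·cos0.0°, 0.3179·sin0.0°, -0.1157) = (0.3179, 0.0000, -0.1157)
φ2=120.0°: virtual centre (-0.1208, 0.2092, -0.1691), radius l
arm 3 at φ=240.0°: (R−r)+L cos θ3 = 0.2561;  O3 = (-0.1280, -0.2218, -0.1631)
eliminate P² terms by subtracting sphere 1 from 2 and 3
linear system: -0.8774x+0.4184y = -0.0275−-0.1069z; -0.8918x+-0.4435y = -0.0223−-0.0949z
Cramer: x(z) = 0.0282-0.1143z;  y(z) = -0.0065+0.0159z
sphere 1 gives Az²+Bz+C=0 with A=1.0133, B=0.2974, C=-0.1527;  B²−4AC=0.7072;  roots -0.5617, 0.2682;  negative root z = -0.5617
x = 0.0924, y = -0.0154

(0.0924, -0.0154, -0.5617)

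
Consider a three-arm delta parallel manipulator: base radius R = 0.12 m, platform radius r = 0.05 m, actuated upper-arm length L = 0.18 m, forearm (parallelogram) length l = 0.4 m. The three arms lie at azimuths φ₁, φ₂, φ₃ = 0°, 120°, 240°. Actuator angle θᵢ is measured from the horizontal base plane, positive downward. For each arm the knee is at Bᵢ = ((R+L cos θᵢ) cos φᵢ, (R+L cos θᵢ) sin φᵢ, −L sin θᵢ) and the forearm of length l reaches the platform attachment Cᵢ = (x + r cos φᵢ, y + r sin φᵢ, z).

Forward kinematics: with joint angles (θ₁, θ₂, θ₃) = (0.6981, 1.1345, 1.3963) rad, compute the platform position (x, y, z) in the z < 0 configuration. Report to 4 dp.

(0.1279, 0.0612, -0.5028)

φ1=0.0°: virtual centre (0.2079, 0.0000, -0.1157), radius l
φ2=120.0°: virtual centre (-0.0730, 0.1265, -0.1631), radius l
O3 = (0.1013·cos240.0°, 0.1013·sin240.0°, -0.1773) = (-0.0506, -0.0877, -0.1773)
subtract pairs → two planes through P
plane₁₂: -0.5618x+0.2530y+-0.0949z = -0.0087
det = 0.2293;  x = 0.0231+-0.2084z,  y = 0.0171+-0.0878z
quadratic in z: (1.0511)z²+(0.3054)z+(-0.1122)=0, √Δ=0.7516 → z ∈ {-0.5028, 0.2122}; z = -0.5028 (taking z<0)
x = 0.1279, y = 0.0612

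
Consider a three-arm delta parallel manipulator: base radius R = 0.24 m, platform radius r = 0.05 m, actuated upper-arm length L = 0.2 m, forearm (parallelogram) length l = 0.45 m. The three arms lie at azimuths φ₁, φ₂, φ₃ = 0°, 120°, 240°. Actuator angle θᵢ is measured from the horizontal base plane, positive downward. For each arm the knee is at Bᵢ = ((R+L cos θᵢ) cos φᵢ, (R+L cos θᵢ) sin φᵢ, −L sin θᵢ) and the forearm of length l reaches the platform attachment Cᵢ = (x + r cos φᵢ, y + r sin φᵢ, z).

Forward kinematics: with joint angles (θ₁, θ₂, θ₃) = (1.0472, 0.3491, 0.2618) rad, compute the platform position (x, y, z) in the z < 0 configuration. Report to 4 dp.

(-0.1201, -0.0101, -0.3581)

S1 = (0.2900·cos0.0°, 0.2900·sin0.0°, -0.1732) = (0.2900, 0.0000, -0.1732)
φ2=120.0°: virtual centre (-0.1890, 0.3273, -0.0684), radius l
φ3=240.0°: virtual centre (-0.1916, -0.3318, -0.0518), radius l
|S₂|²−|S₁|² = 0.0334;  |S₃|²−|S₁|² = 0.0354
plane₁₂: -0.9579x+0.6546y+0.2096z = 0.0334
Cramer: x(z) = -0.0358+0.2354z;  y(z) = -0.0014+0.0243z
quadratic in z: (1.0560)z²+(0.1929)z+(-0.0663)=0, √Δ=0.5634 → z ∈ {-0.3581, 0.1754}; z = -0.3581 (taking z<0)
x = -0.1201, y = -0.0101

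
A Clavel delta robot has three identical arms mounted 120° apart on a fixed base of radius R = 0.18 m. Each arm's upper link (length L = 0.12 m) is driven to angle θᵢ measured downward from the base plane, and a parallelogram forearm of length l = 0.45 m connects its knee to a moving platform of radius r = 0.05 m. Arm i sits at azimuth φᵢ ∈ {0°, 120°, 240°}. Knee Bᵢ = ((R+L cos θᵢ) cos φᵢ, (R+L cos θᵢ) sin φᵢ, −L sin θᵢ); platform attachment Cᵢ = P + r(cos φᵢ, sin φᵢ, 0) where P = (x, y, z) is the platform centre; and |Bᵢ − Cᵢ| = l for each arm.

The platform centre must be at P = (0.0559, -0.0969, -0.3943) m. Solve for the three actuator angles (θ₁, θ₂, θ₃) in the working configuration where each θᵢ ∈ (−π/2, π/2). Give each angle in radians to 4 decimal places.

arm 1 (φ=0.0°): x'=0.0559, y'=-0.0969
  A=0.0741, B=-0.3943, C=(l²−L²−A²−y'²−z²)/(2L)=0.0739
  θ1 = atan2(B,A) + arccos(C/0.4012) = 0.0004
rotate P by −φ2: (-0.1119, 0.0000, -0.3943)
  A=0.2419, B=-0.3943, C=(l²−L²−A²−y'²−z²)/(2L)=-0.1078
  γ=atan2(-0.3943,0.2419)=-1.0206;  ψ=arccos(-0.2330)=1.8060;  θ2=γ+ψ≈0.7854
φ3=240.0° → target in arm frame (0.0560, 0.0969)
  A=0.0740, B=-0.3943, C=(l²−L²−A²−y'²−z²)/(2L)=0.0740
  θ3 = atan2(B,A) + arccos(C/0.4012) = 0.0000

θ₁ = 0.0004, θ₂ = 0.7854, θ₃ = 0.0000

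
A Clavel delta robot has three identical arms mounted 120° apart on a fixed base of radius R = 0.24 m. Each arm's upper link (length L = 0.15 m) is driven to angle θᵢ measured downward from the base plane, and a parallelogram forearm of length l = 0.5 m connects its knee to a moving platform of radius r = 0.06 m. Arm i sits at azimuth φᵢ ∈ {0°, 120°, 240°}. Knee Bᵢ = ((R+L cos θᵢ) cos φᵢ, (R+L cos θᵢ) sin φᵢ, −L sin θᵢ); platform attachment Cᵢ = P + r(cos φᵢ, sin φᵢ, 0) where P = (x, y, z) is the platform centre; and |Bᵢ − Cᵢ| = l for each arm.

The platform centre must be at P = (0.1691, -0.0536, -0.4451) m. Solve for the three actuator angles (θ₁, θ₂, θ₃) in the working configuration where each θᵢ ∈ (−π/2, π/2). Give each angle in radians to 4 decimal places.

arm 1 (φ=0.0°): x'=0.1691, y'=-0.0536
  A=0.0109, B=-0.4451, C=(l²−L²−A²−y'²−z²)/(2L)=0.0880
  √(A²+B²)=0.4452;  θ1 = -1.5463+1.3719 ≈ -0.1744
arm 2 (φ=120.0°): x'=-0.1310, y'=-0.1196
  e−x'=0.3110;  (l²−L²−(e−x')²−y'²−z²)/2L = -0.2721
  θ2 = atan2(B,A) + arccos(C/0.5430) = 1.1347
arm 3 (φ=240.0°): x'=-0.0381, y'=0.1732
  A=0.2181, B=-0.4451, C=(l²−L²−A²−y'²−z²)/(2L)=-0.1607
  θ3 = atan2(B,A) + arccos(C/0.4957) = 0.7858

θ₁ = -0.1744, θ₂ = 1.1347, θ₃ = 0.7858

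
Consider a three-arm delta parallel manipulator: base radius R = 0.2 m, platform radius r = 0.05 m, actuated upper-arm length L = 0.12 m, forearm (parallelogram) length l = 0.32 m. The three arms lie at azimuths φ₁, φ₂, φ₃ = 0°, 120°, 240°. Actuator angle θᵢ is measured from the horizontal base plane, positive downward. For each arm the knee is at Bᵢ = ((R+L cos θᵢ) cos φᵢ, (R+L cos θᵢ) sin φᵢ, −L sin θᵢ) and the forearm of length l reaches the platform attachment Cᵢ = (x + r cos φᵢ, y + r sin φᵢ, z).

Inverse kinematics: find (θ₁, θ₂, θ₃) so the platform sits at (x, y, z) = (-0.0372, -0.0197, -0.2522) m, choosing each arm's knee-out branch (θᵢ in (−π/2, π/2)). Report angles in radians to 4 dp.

rotate P by −φ1: (-0.0372, -0.0197, -0.2522)
  A=0.1872, B=-0.2522, C=(l²−L²−A²−y'²−z²)/(2L)=-0.0460
  √(A²+B²)=0.3141;  θ1 = -0.9323+1.7177 ≈ 0.7855
φ2=120.0° → target in arm frame (0.0015, 0.0421)
  A=0.1485, B=-0.2522, C=(l²−L²−A²−y'²−z²)/(2L)=0.0024
  θ2 = atan2(B,A) + arccos(C/0.2927) = 0.5237
arm 3 (φ=240.0°): x'=0.0357, y'=-0.0224
  A=0.1143, B=-0.2522, C=(l²−L²−A²−y'²−z²)/(2L)=0.0451
  γ=atan2(-0.2522,0.1143)=-1.1451;  ψ=arccos(0.1628)=1.4072;  θ3=γ+ψ≈0.2621

θ₁ = 0.7855, θ₂ = 0.5237, θ₃ = 0.2621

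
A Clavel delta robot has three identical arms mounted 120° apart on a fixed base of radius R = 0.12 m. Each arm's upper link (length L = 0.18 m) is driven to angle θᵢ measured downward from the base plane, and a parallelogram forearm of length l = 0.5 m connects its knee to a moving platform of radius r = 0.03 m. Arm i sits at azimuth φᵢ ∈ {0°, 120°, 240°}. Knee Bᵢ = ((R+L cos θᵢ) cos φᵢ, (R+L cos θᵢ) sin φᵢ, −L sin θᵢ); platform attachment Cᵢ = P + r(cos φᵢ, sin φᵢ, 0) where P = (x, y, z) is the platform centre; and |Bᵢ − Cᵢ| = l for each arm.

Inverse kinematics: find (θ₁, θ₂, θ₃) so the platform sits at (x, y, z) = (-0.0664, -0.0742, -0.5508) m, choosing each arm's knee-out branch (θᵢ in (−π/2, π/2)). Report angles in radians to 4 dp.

θ₁ = 0.8729, θ₂ = 0.7853, θ₃ = 0.4364

rotate P by −φ1: (-0.0664, -0.0742, -0.5508)
  A=0.1564, B=-0.5508, C=(l²−L²−A²−y'²−z²)/(2L)=-0.3215
  √(A²+B²)=0.5726;  θ1 = -1.2941+2.1670 ≈ 0.8729
φ2=120.0° → target in arm frame (-0.0311, 0.0946)
  e−x'=0.1211;  (l²−L²−(e−x')²−y'²−z²)/2L = -0.3038
  γ=atan2(-0.5508,0.1211)=-1.3544;  ψ=arccos(-0.5388)=2.1398;  θ2=γ+ψ≈0.7853
rotate P by −φ3: (0.0975, -0.0204, -0.5508)
  A=-0.0075, B=-0.5508, C=(l²−L²−A²−y'²−z²)/(2L)=-0.2396
  γ=atan2(-0.5508,-0.0075)=-1.5843;  ψ=arccos(-0.4349)=2.0208;  θ3=γ+ψ≈0.4364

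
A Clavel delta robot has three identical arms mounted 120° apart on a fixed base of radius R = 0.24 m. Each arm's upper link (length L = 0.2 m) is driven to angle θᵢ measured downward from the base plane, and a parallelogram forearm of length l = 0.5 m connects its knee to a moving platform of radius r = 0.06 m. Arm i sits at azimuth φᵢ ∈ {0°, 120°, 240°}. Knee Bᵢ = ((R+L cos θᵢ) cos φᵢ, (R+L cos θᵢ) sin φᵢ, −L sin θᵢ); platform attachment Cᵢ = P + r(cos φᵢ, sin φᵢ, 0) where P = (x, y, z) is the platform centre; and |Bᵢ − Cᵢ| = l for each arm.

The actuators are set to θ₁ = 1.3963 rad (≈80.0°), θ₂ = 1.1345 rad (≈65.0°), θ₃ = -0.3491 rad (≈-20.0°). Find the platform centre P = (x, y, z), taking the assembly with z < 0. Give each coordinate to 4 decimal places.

O1 = (0.2147·cos0.0°, 0.2147·sin0.0°, -0.1970) = (0.2147, 0.0000, -0.1970)
φ2=120.0°: virtual centre (-0.1323, 0.2291, -0.1813), radius l
O3 = (0.3679·cos240.0°, 0.3679·sin240.0°, 0.0684) = (-0.1840, -0.3186, 0.0684)
|O₂|²−|O₁|² = 0.0179;  |O₃|²−|O₁|² = 0.0552
linear system: -0.6940x+0.4582y = 0.0179−0.0314z; -0.7974x+-0.6373y = 0.0552−0.5307z
det = 0.8076;  x = -0.0454+0.3259z,  y = -0.0297+0.4251z
into |P−O₁|² = l²: 1.2869z² + 0.1991z + -0.1426 = 0;  Δ = 0.7739;  z = -0.4192 or 0.2644 → z<0 root = -0.4192
x = -0.1820, y = -0.2079

(-0.1820, -0.2079, -0.4192)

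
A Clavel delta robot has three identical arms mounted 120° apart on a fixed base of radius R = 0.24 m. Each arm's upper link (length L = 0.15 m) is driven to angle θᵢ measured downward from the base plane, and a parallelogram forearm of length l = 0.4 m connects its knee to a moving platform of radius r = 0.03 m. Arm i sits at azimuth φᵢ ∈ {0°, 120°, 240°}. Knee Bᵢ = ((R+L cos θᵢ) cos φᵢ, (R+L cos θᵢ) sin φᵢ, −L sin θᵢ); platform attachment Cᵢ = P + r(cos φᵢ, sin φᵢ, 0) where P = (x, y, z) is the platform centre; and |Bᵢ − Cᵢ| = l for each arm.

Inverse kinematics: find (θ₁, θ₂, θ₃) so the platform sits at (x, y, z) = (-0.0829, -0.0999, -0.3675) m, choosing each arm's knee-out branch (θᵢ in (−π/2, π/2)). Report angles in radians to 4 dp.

φ1=0.0° → target in arm frame (-0.0829, -0.0999)
  A cos θ + B sin θ = C:  0.2929·cos θ + -0.3675·sin θ = -0.3111
  √(A²+B²)=0.4699;  θ1 = -0.8979+2.2942 ≈ 1.3964
arm 2 (φ=120.0°): x'=-0.0451, y'=0.1217
  A=0.2551, B=-0.3675, C=(l²−L²−A²−y'²−z²)/(2L)=-0.2581
  θ2 = atan2(B,A) + arccos(C/0.4473) = 1.2218
rotate P by −φ3: (0.1280, -0.0218, -0.3675)
  A cos θ + B sin θ = C:  0.0820·cos θ + -0.3675·sin θ = -0.0159
  θ3 = atan2(B,A) + arccos(C/0.3765) = 0.2618

θ₁ = 1.3964, θ₂ = 1.2218, θ₃ = 0.2618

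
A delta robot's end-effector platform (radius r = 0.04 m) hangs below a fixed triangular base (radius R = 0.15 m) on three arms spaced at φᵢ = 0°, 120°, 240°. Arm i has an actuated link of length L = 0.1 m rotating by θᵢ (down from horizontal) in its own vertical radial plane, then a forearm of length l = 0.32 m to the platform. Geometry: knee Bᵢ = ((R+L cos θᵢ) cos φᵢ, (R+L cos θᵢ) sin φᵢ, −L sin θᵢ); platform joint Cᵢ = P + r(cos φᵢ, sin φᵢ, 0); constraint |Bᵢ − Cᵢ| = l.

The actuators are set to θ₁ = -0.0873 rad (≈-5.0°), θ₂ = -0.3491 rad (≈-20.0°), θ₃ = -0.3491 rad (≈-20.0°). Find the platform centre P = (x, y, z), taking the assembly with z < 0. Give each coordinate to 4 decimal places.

arm 1 at φ=0.0°: ρ1 = 0.2096;  S1 = (0.2096, 0.0000, 0.0087)
S2 = (0.2040·cos120.0°, 0.2040·sin120.0°, 0.0342) = (-0.1020, 0.1766, 0.0342)
S3 = (0.2040·cos240.0°, 0.2040·sin240.0°, 0.0342) = (-0.1020, -0.1766, 0.0342)
subtract pairs → two planes through P
plane₁₂: -0.6232x+0.3533y+0.0510z = -0.0012
Cramer: x(z) = 0.0020+0.0818z;  y(z) = 0.0000-0.0000z
sphere 1 gives Az²+Bz+C=0 with A=1.0067, B=-0.0514, C=-0.0592;  B²−4AC=0.2411;  roots -0.2183, 0.2694;  negative root z = -0.2183
x = -0.0159, y = 0.0000

(-0.0159, 0.0000, -0.2183)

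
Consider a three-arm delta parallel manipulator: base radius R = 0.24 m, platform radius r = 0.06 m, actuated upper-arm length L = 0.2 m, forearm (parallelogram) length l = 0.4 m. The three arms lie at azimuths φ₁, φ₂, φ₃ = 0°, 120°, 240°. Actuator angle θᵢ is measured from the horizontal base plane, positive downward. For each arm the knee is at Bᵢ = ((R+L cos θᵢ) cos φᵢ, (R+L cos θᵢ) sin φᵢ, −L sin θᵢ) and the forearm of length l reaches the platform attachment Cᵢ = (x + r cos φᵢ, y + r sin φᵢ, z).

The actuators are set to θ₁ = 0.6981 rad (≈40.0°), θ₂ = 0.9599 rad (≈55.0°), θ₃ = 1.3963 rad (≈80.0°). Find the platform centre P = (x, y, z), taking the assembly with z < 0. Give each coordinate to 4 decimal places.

(0.0850, 0.0729, -0.4336)

arm 1 at φ=0.0°: e+L cos θ1 = 0.3332;  S1 = (0.3332, 0.0000, -0.1286)
arm 2 at φ=120.0°: e+L cos θ2 = 0.2947;  S2 = (-0.1474, 0.2552, -0.1638)
S3 = (0.2147·cos240.0°, 0.2147·sin240.0°, -0.1970) = (-0.1074, -0.1860, -0.1970)
|S₂|²−|S₁|² = -0.0139;  |S₃|²−|S₁|² = -0.0427
plane₁₂: -0.9611x+0.5105y+-0.0705z = -0.0139
det = 0.8073;  x = 0.0334+-0.1190z,  y = 0.0357+-0.0859z
quadratic in z: (1.0215)z²+(0.3224)z+(-0.0523)=0, √Δ=0.5635 → z ∈ {-0.4336, 0.1180}; z = -0.4336 (taking z<0)
x = 0.0850, y = 0.0729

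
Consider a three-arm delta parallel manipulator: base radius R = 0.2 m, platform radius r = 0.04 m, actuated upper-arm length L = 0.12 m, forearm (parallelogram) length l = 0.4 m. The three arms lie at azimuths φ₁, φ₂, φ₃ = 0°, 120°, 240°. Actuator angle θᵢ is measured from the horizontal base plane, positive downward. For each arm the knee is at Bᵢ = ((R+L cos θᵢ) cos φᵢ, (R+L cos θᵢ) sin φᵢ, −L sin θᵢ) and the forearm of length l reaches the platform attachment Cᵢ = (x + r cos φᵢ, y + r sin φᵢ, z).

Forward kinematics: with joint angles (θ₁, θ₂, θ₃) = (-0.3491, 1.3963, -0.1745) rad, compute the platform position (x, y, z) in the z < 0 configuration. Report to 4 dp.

arm 1 at φ=0.0°: e+L cos θ1 = 0.2728;  S1 = (0.2728, 0.0000, 0.0410)
arm 2 at φ=120.0°: e+L cos θ2 = 0.1808;  S2 = (-0.0904, 0.1566, -0.1182)
S3 = (0.2782·cos240.0°, 0.2782·sin240.0°, 0.0208) = (-0.1391, -0.2409, 0.0208)
|S₂|²−|S₁|² = -0.0294;  |S₃|²−|S₁|² = 0.0017
plane₁₂: -0.7264x+0.3132y+-0.3184z = -0.0294
det = 0.6080;  x = 0.0224+-0.2732z,  y = -0.0419+0.3832z
quadratic in z: (1.2214)z²+(0.0226)z+(-0.0939)=0, √Δ=0.6777 → z ∈ {-0.2866, 0.2682}; z = -0.2866 (taking z<0)
x = 0.1007, y = -0.1518

(0.1007, -0.1518, -0.2866)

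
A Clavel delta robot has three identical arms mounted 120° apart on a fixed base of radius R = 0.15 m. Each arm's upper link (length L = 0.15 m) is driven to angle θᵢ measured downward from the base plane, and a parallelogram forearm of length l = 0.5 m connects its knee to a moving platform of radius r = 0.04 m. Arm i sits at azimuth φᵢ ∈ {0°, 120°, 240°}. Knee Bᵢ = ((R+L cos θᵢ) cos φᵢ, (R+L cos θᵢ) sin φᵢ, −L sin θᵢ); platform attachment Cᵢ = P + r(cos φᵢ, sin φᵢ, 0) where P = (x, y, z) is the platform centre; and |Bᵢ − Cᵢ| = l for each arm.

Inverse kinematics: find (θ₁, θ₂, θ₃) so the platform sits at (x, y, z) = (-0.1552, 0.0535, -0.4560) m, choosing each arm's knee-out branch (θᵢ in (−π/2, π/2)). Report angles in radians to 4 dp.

φ1=0.0° → target in arm frame (-0.1552, 0.0535)
  A cos θ + B sin θ = C:  0.2652·cos θ + -0.4560·sin θ = -0.1788
  √(A²+B²)=0.5275;  θ1 = -1.0440+1.9165 ≈ 0.8725
arm 2 (φ=120.0°): x'=0.1239, y'=0.1077
  A cos θ + B sin θ = C:  -0.0139·cos θ + -0.4560·sin θ = 0.0259
  √(A²+B²)=0.4562;  θ2 = -1.6013+1.5139 ≈ -0.0874
φ3=240.0° → target in arm frame (0.0313, -0.1612)
  A cos θ + B sin θ = C:  0.0787·cos θ + -0.4560·sin θ = -0.0420
  √(A²+B²)=0.4627;  θ3 = -1.3998+1.6617 ≈ 0.2619

θ₁ = 0.8725, θ₂ = -0.0874, θ₃ = 0.2619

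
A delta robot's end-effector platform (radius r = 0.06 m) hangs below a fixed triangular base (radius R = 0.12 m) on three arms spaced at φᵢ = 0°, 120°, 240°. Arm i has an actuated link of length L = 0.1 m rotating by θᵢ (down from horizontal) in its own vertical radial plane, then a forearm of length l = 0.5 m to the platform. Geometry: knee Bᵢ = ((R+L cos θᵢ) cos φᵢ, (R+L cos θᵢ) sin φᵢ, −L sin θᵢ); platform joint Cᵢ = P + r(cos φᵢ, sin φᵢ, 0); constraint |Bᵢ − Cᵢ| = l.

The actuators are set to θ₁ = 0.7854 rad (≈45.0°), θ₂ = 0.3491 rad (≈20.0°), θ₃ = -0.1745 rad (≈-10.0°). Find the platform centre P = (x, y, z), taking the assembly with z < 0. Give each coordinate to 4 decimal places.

S1 = (0.1307·cos0.0°, 0.1307·sin0.0°, -0.0707) = (0.1307, 0.0000, -0.0707)
S2 = (0.1540·cos120.0°, 0.1540·sin120.0°, -0.0342) = (-0.0770, 0.1333, -0.0342)
arm 3 at φ=240.0°: ρ3 = 0.1585;  S3 = (-0.0792, -0.1372, 0.0174)
subtract pairs → two planes through P
[-0.4154 0.2667 0.0730]·P = 0.0028;  [-0.4199 -0.2745 0.1761]·P = 0.0033
det = 0.2260;  x = -0.0073+0.2965z,  y = -0.0009+0.1881z
quadratic in z: (1.1233)z²+(0.0592)z+(-0.2259)=0, √Δ=1.0093 → z ∈ {-0.4756, 0.4229}; z = -0.4756 (taking z<0)
x = -0.1484, y = -0.0904

(-0.1484, -0.0904, -0.4756)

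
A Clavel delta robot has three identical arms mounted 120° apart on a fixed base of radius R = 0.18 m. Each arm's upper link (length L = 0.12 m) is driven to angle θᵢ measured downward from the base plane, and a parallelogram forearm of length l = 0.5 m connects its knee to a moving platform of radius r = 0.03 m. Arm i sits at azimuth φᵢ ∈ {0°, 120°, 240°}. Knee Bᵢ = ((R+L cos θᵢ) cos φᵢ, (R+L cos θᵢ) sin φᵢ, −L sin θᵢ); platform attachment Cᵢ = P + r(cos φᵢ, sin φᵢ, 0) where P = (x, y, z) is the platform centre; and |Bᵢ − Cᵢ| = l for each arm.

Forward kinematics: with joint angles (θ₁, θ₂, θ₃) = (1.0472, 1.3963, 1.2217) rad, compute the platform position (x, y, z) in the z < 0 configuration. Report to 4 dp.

φ1=0.0°: virtual centre (0.2100, 0.0000, -0.1039), radius l
φ2=120.0°: virtual centre (-0.0854, 0.1479, -0.1182), radius l
centre 3 = (0.1910·cos240.0°, 0.1910·sin240.0°, -0.1128) = (-0.0955, -0.1655, -0.1128)
|centre ₂|²−|centre ₁|² = -0.0117;  |centre ₃|²−|centre ₁|² = -0.0057
linear system: -0.5908x+0.2959y = -0.0117−-0.0285z; -0.6110x+-0.3309y = -0.0057−-0.0177z
det = 0.3763;  x = 0.0148+-0.0390z,  y = -0.0102+0.0185z
into |P−centre ₁|² = l²: 1.0019z² + 0.2227z + -0.2010 = 0;  Δ = 0.8551;  z = -0.5726 or 0.3504 → z<0 root = -0.5726
x = 0.0371, y = -0.0208

(0.0371, -0.0208, -0.5726)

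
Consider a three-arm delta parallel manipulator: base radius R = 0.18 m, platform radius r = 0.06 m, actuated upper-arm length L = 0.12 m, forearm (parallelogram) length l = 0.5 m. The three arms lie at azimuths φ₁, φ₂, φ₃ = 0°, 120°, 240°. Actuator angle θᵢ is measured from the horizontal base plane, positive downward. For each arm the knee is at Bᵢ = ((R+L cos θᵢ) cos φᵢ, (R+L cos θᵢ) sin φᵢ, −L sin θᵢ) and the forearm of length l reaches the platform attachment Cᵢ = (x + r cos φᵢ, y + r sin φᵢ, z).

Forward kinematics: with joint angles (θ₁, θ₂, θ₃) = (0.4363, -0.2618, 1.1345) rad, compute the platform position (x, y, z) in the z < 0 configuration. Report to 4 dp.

arm 1 at φ=0.0°: (R−r)+L cos θ1 = 0.2288;  centre 1 = (0.2288, 0.0000, -0.0507)
centre 2 = (0.2359·cos120.0°, 0.2359·sin120.0°, 0.0311) = (-0.1180, 0.2043, 0.0311)
φ3=240.0°: virtual centre (-0.0854, -0.1478, -0.1088), radius l
|centre ₂|²−|centre ₁|² = 0.0017;  |centre ₃|²−|centre ₁|² = -0.0139
linear system: -0.6934x+0.4086y = 0.0017−0.1635z; -0.6282x+-0.2957y = -0.0139−-0.1161z
Cramer: x(z) = 0.0112+0.0020z;  y(z) = 0.0233-0.3969z
sphere 1 gives Az²+Bz+C=0 with A=1.1575, B=0.0821, C=-0.1996;  B²−4AC=0.9307;  roots -0.4522, 0.3813;  negative root z = -0.4522
x = 0.0103, y = 0.2027

(0.0103, 0.2027, -0.4522)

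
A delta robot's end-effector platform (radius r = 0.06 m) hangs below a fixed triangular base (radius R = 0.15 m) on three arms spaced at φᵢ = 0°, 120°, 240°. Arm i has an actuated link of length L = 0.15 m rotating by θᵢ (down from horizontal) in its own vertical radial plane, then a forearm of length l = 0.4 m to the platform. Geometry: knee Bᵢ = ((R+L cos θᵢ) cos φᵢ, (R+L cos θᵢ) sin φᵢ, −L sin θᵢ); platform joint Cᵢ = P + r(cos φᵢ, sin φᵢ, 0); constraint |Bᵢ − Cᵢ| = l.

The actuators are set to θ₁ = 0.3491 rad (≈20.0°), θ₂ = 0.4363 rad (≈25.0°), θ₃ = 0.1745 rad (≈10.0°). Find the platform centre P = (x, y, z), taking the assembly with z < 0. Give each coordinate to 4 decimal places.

φ1=0.0°: virtual centre (0.2310, 0.0000, -0.0513), radius l
φ2=120.0°: virtual centre (-0.1130, 0.1957, -0.0634), radius l
arm 3 at φ=240.0°: ρ3 = 0.2377;  centre 3 = (-0.1189, -0.2059, -0.0260)
eliminate P² terms by subtracting sphere 1 from 2 and 3
plane₁₂: -0.6879x+0.3914y+-0.0242z = -0.0009
Cramer: x(z) = -0.0002+0.0176z;  y(z) = -0.0026+0.0927z
sphere 1 gives Az²+Bz+C=0 with A=1.0089, B=0.0940, C=-0.1039;  B²−4AC=0.4283;  roots -0.3709, 0.2778;  negative root z = -0.3709
x = -0.0067, y = -0.0370

(-0.0067, -0.0370, -0.3709)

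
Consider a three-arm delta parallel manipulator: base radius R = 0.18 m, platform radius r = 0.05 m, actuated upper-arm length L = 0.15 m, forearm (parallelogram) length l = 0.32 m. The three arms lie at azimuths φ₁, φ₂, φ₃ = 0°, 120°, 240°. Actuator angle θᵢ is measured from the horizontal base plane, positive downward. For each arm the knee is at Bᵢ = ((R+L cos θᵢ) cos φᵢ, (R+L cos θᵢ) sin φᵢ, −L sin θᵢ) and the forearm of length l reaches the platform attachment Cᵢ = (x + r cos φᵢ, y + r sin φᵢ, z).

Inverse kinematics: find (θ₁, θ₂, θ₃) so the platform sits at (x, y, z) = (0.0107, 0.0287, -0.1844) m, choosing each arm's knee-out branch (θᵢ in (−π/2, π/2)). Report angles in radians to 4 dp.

θ₁ = 0.0871, θ₂ = 0.0003, θ₃ = 0.4360

rotate P by −φ1: (0.0107, 0.0287, -0.1844)
  e−x'=0.1193;  (l²−L²−(e−x')²−y'²−z²)/2L = 0.1028
  θ1 = atan2(B,A) + arccos(C/0.2196) = 0.0871
φ2=120.0° → target in arm frame (0.0195, -0.0236)
  e−x'=0.1105;  (l²−L²−(e−x')²−y'²−z²)/2L = 0.1104
  θ2 = atan2(B,A) + arccos(C/0.2150) = 0.0003
arm 3 (φ=240.0°): x'=-0.0302, y'=-0.0051
  A=0.1602, B=-0.1844, C=(l²−L²−A²−y'²−z²)/(2L)=0.0674
  θ3 = atan2(B,A) + arccos(C/0.2443) = 0.4360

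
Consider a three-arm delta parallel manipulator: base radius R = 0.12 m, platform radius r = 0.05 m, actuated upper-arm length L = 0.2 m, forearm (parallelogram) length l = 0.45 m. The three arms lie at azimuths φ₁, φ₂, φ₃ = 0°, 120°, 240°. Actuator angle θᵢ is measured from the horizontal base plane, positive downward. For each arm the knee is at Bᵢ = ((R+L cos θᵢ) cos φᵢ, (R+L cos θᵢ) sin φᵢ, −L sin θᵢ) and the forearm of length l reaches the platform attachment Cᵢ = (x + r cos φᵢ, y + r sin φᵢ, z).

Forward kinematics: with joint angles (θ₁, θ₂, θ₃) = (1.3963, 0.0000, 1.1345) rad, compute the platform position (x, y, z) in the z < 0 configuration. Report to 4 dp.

(-0.2099, 0.2074, -0.4429)

arm 1 at φ=0.0°: e+L cos θ1 = 0.1047;  centre 1 = (0.1047, 0.0000, -0.1970)
φ2=120.0°: virtual centre (-0.1350, 0.2338, 0.0000), radius l
centre 3 = (0.1545·cos240.0°, 0.1545·sin240.0°, -0.1813) = (-0.0773, -0.1338, -0.1813)
|centre ₂|²−|centre ₁|² = 0.0231;  |centre ₃|²−|centre ₁|² = 0.0070
linear system: -0.4794x+0.4677y = 0.0231−0.3939z; -0.3640x+-0.2676y = 0.0070−0.0314z
Cramer: x(z) = -0.0317+0.4023z;  y(z) = 0.0170-0.4299z
quadratic in z: (1.3467)z²+(0.2695)z+(-0.1448)=0, √Δ=0.9234 → z ∈ {-0.4429, 0.2428}; z = -0.4429 (taking z<0)
x = -0.2099, y = 0.2074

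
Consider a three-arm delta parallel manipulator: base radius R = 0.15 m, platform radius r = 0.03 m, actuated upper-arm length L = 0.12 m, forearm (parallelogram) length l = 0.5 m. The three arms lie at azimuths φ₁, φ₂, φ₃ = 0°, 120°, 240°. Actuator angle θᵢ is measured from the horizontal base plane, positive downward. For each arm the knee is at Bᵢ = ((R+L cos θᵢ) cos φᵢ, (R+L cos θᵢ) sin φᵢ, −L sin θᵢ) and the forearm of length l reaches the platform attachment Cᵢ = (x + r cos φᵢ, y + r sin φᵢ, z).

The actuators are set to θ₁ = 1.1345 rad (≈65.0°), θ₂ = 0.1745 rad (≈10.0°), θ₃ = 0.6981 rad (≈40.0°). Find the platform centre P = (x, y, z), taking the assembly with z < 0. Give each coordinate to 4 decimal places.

(-0.1262, 0.0766, -0.5037)

arm 1 at φ=0.0°: e+L cos θ1 = 0.1707;  centre 1 = (0.1707, 0.0000, -0.1088)
arm 2 at φ=120.0°: e+L cos θ2 = 0.2382;  centre 2 = (-0.1191, 0.2063, -0.0208)
centre 3 = (0.2119·cos240.0°, 0.2119·sin240.0°, -0.0771) = (-0.1060, -0.1835, -0.0771)
subtract pairs → two planes through P
[-0.5796 0.4125 0.1758]·P = 0.0162;  [-0.5533 -0.3671 0.0633]·P = 0.0099
Cramer: x(z) = -0.0227+0.2055z;  y(z) = 0.0073-0.1375z
sphere 1 gives Az²+Bz+C=0 with A=1.0611, B=0.1360, C=-0.2007;  B²−4AC=0.8704;  roots -0.5037, 0.3755;  negative root z = -0.5037
x = -0.1262, y = 0.0766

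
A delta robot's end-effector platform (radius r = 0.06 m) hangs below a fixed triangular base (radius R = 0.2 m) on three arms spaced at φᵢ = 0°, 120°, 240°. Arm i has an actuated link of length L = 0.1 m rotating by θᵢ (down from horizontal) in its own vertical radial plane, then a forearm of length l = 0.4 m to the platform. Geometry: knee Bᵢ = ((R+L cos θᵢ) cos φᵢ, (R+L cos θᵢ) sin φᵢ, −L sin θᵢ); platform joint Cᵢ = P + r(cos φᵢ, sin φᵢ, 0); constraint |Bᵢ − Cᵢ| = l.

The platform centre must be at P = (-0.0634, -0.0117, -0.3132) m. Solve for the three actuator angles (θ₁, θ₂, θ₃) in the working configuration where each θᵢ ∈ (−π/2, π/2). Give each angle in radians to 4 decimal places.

arm 1 (φ=0.0°): x'=-0.0634, y'=-0.0117
  e−x'=0.2034;  (l²−L²−(e−x')²−y'²−z²)/2L = 0.0520
  θ1 = atan2(B,A) + arccos(C/0.3735) = 0.4363
rotate P by −φ2: (0.0216, 0.0608, -0.3132)
  e−x'=0.1184;  (l²−L²−(e−x')²−y'²−z²)/2L = 0.1709
  γ=atan2(-0.3132,0.1184)=-1.2093;  ψ=arccos(0.5105)=1.0350;  θ2=γ+ψ≈-0.1743
φ3=240.0° → target in arm frame (0.0418, -0.0491)
  A cos θ + B sin θ = C:  0.0982·cos θ + -0.3132·sin θ = 0.1993
  √(A²+B²)=0.3282;  θ3 = -1.2671+0.9182 ≈ -0.3489

θ₁ = 0.4363, θ₂ = -0.1743, θ₃ = -0.3489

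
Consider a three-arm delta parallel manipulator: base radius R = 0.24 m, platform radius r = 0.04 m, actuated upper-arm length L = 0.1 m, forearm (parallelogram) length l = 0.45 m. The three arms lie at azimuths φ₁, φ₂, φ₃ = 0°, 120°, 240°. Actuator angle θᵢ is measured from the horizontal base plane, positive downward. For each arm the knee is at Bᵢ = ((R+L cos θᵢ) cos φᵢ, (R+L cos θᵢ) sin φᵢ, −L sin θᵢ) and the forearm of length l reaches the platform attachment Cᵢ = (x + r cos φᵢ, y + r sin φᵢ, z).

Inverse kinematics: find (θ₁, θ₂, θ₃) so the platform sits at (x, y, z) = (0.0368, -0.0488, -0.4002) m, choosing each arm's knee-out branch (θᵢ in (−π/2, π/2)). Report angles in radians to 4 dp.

φ1=0.0° → target in arm frame (0.0368, -0.0488)
  A=0.1632, B=-0.4002, C=(l²−L²−A²−y'²−z²)/(2L)=0.0166
  γ=atan2(-0.4002,0.1632)=-1.1836;  ψ=arccos(0.0385)=1.5323;  θ1=γ+ψ≈0.3487
φ2=120.0° → target in arm frame (-0.0607, -0.0075)
  e−x'=0.2607;  (l²−L²−(e−x')²−y'²−z²)/2L = -0.1783
  γ=atan2(-0.4002,0.2607)=-0.9935;  ψ=arccos(-0.3733)=1.9534;  θ2=γ+ψ≈0.9599
rotate P by −φ3: (0.0239, 0.0563, -0.4002)
  e−x'=0.1761;  (l²−L²−(e−x')²−y'²−z²)/2L = -0.0093
  √(A²+B²)=0.4372;  θ3 = -1.1562+1.5920 ≈ 0.4358

θ₁ = 0.3487, θ₂ = 0.9599, θ₃ = 0.4358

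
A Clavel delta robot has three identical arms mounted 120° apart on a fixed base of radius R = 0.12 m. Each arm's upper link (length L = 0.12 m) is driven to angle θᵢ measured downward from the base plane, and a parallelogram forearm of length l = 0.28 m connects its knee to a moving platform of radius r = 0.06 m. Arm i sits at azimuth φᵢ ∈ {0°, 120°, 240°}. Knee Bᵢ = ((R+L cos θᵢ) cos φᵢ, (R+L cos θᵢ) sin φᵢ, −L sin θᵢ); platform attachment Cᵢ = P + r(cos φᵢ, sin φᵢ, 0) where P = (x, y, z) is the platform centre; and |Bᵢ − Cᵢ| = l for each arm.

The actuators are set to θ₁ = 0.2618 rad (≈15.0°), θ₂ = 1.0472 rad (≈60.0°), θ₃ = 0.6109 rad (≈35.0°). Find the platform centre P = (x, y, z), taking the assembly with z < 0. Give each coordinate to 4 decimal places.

(0.0775, -0.0575, -0.2868)

S1 = (0.1759·cos0.0°, 0.1759·sin0.0°, -0.0311) = (0.1759, 0.0000, -0.0311)
S2 = (0.1200·cos120.0°, 0.1200·sin120.0°, -0.1039) = (-0.0600, 0.1039, -0.1039)
S3 = (0.1583·cos240.0°, 0.1583·sin240.0°, -0.0688) = (-0.0791, -0.1371, -0.0688)
eliminate P² terms by subtracting sphere 1 from 2 and 3
[-0.4718 0.2078 -0.1457]·P = -0.0067;  [-0.5101 -0.2742 -0.0755]·P = -0.0021
det = 0.2354;  x = 0.0097+-0.2365z,  y = -0.0103+0.1644z
sphere 1 gives Az²+Bz+C=0 with A=1.0829, B=0.1373, C=-0.0497;  B²−4AC=0.2341;  roots -0.2868, 0.1600;  negative root z = -0.2868
x = 0.0775, y = -0.0575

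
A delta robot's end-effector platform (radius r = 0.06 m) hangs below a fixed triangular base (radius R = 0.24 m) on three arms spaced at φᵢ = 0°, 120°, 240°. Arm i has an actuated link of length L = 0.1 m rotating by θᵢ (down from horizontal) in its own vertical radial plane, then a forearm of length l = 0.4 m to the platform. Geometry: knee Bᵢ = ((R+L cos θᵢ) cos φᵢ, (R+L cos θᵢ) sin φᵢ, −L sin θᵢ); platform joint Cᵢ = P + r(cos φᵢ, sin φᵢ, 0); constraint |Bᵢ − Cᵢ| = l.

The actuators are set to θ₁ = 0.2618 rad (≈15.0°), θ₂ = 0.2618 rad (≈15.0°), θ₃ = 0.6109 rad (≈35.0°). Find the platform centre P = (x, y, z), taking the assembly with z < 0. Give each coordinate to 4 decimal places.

(0.0162, 0.0281, -0.3282)

centre 1 = (0.2766·cos0.0°, 0.2766·sin0.0°, -0.0259) = (0.2766, 0.0000, -0.0259)
arm 2 at φ=120.0°: ρ2 = 0.2766;  centre 2 = (-0.1383, 0.2395, -0.0259)
φ3=240.0°: virtual centre (-0.1310, -0.2268, -0.0574), radius l
subtract pairs → two planes through P
plane₁₂: -0.8298x+0.4791y+0.0000z = 0.0000
det = 0.7669;  x = 0.0033+-0.0393z,  y = 0.0057+-0.0681z
sphere 1 gives Az²+Bz+C=0 with A=1.0062, B=0.0725, C=-0.0846;  B²−4AC=0.3458;  roots -0.3282, 0.2562;  negative root z = -0.3282
x = 0.0162, y = 0.0281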